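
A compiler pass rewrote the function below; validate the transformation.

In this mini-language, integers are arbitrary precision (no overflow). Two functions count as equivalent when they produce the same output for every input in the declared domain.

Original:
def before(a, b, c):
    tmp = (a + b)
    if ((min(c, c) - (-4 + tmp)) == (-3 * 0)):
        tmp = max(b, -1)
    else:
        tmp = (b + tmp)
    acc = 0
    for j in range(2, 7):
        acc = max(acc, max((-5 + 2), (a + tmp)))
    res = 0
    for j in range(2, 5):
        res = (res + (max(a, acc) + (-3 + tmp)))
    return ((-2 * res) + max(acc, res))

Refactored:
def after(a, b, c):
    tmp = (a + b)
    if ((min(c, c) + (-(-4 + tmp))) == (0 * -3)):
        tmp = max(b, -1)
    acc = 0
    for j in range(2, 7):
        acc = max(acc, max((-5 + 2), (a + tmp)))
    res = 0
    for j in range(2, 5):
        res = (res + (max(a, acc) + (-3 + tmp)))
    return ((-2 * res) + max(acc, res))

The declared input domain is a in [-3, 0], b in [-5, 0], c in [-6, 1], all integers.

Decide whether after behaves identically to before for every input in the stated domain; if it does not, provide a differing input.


Evaluate both at a=-3, b=-5, c=-6.
before: tmp becomes -8; next ((min(c, c) - (-4 + tmp)) == (-3 * 0)) evaluates to false; next tmp becomes -13; next acc becomes 0; next at j=2:; next acc becomes 0; next at j=3:; next acc becomes 0; next at j=4:; next acc becomes 0; next at j=5:; next acc becomes 0; next at j=6:; next acc becomes 0; next res becomes 0; next at j=2:; next res becomes -16; next at j=3:; next res becomes -32; next at j=4:; next res becomes -48; next final value 96
after: tmp becomes -8; next ((min(c, c) + (-(-4 + tmp))) == (0 * -3)) evaluates to false; next acc becomes 0; next at j=2:; next acc becomes 0; next at j=3:; next acc becomes 0; next at j=4:; next acc becomes 0; next at j=5:; next acc becomes 0; next at j=6:; next acc becomes 0; next res becomes 0; next at j=2:; next res becomes -11; next at j=3:; next res becomes -22; next at j=4:; next res becomes -33; next final value 66
96 against 66: the behavior changed.
verdict: not equivalent; witness: a=-3, b=-5, c=-6


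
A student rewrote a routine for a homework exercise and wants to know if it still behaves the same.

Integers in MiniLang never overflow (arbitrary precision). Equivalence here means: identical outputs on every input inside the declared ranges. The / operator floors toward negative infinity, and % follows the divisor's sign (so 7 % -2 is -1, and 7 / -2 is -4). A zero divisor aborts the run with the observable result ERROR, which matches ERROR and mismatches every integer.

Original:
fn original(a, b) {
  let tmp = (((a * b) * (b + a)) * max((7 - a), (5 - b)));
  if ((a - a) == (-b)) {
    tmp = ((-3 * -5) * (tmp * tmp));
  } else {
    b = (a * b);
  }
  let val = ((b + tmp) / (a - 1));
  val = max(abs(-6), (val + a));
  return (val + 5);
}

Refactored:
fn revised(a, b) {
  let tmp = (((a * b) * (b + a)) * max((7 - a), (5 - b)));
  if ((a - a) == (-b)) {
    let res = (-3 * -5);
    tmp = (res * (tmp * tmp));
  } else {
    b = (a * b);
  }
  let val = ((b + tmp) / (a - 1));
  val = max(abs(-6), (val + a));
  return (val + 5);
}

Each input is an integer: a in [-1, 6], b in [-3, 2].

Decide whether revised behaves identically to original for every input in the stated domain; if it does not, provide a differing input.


This is a faithful refactor — statement counts differ, plus local variable names differ, but the computed results match everywhere.
As a probe, take a=5, b=0: original runs tmp becomes 0; next ((a - a) == (-b)) evaluates to true; next tmp becomes 0; next val becomes 0; next val becomes 6; next final value 11; revised runs tmp becomes 0; next ((a - a) == (-b)) evaluates to true; next res becomes 15; next tmp becomes 0; next val becomes 0; next val becomes 6; next final value 11; both end at 11.
Across all 48 domain points the two functions coincide.
verdict: equivalent


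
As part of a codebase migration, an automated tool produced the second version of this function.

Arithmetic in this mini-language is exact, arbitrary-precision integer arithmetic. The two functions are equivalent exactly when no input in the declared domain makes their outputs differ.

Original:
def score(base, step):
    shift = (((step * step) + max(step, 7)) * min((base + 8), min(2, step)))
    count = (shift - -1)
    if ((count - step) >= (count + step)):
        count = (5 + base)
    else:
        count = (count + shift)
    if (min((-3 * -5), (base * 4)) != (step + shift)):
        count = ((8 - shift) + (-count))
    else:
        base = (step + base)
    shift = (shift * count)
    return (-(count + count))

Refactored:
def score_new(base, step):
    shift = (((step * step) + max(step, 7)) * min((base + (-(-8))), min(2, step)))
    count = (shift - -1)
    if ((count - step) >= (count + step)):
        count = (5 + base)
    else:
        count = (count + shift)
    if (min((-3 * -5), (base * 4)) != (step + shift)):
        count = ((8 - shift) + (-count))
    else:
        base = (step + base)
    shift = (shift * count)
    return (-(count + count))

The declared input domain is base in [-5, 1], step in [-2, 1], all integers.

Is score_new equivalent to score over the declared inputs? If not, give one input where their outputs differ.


Differences: same computation, different form — yet all 28 inputs agree.
verdict: equivalent


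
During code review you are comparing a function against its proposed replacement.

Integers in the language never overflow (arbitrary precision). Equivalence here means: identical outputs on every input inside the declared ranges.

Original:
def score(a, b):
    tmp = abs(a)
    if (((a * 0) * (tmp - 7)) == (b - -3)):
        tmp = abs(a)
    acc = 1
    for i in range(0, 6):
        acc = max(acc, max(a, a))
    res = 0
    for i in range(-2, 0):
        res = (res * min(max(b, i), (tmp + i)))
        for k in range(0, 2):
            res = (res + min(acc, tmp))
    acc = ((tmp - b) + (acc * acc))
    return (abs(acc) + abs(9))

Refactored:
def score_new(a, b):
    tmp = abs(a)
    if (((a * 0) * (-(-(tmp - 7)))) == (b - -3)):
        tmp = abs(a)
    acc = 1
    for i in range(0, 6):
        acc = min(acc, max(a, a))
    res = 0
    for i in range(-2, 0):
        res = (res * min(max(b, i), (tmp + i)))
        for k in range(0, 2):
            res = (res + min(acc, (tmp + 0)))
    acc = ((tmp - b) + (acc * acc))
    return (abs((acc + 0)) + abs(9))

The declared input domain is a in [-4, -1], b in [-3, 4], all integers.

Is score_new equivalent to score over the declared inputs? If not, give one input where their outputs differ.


Run the pair on a=-4, b=-3.
score: tmp = 4; (((a * 0) * (tmp - 7)) == (b - -3)) -> true; tmp = 4; acc = 1; [i=0]; acc = 1; [i=1]; acc = 1; [i=2]; acc = 1; [i=3]; acc = 1; [i=4]; acc = 1; [i=5]; acc = 1; res = 0; [i=-2]; res = 0; [k=0]; res = 1; [k=1]; res = 2; [i=-1]; res = -2; [k=0]; res = -1; [k=1]; res = 0; acc = 8; return 17
score_new: tmp = 4; (((a * 0) * (-(-(tmp - 7)))) == (b - -3)) -> true; tmp = 4; acc = 1; [i=0]; acc = -4; [i=1]; acc = -4; [i=2]; acc = -4; [i=3]; acc = -4; [i=4]; acc = -4; [i=5]; acc = -4; res = 0; [i=-2]; res = 0; [k=0]; res = -4; [k=1]; res = -8; [i=-1]; res = 8; [k=0]; res = 4; [k=1]; res = 0; acc = 23; return 32
17 vs 32 — the two versions disagree here.
verdict: not equivalent; witness: a=-4, b=-3


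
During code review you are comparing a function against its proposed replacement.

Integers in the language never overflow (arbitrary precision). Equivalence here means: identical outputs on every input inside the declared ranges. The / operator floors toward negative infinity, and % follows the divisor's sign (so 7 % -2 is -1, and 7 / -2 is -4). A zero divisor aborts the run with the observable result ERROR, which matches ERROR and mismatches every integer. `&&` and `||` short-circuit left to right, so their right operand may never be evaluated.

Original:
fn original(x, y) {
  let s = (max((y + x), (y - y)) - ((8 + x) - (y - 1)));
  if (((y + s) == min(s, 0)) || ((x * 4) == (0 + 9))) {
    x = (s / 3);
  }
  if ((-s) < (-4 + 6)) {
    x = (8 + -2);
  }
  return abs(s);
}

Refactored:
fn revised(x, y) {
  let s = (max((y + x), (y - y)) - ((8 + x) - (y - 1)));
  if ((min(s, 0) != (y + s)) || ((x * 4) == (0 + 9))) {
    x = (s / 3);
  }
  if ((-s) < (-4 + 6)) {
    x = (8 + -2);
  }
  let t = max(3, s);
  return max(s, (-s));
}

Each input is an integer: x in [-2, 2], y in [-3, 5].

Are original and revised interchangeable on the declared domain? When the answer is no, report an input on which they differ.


Equivalent. There is a behavioral-looking edit here, yet the outcome never shifts on this domain.
An exhaustive pass over the 45 declared inputs shows identical outputs.
Spot check at x=-1, y=-2 — original: s := -10 | (((y + s) == min(s, 0)) || ((x * 4) == (0 + 9))): false | ((-s) < (-4 + 6)): false | result 10. revised: s := -10 | ((min(s, 0) != (y + s)) || ((x * 4) == (0 + 9))): true | x := -4 | ((-s) < (-4 + 6)): false | t := 3 | result 10. Both give 10.
verdict: equivalent


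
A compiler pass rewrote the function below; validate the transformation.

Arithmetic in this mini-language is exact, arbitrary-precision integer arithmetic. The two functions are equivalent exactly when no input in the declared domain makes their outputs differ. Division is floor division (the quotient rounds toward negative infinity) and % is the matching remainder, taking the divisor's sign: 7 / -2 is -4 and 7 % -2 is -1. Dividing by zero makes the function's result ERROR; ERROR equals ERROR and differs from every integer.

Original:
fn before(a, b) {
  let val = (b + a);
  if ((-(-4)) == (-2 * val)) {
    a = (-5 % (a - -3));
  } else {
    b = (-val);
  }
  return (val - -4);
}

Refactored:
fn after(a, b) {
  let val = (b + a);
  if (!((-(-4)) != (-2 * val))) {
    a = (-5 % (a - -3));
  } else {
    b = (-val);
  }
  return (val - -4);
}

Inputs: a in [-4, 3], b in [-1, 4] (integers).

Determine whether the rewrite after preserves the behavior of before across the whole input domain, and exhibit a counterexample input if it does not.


Side by side, the visible changes include: comparison usage differs; boolean connective usage differs.
One worked example (a=-1, b=0) — before: val becomes -1; next ((-(-4)) == (-2 * val)) evaluates to false; next b becomes 1; next final value 3; after: val becomes -1; next (!((-(-4)) != (-2 * val))) evaluates to false; next b becomes 1; next final value 3; agreement on 3.
An exhaustive pass over the 48 declared inputs shows identical outputs.
verdict: equivalent


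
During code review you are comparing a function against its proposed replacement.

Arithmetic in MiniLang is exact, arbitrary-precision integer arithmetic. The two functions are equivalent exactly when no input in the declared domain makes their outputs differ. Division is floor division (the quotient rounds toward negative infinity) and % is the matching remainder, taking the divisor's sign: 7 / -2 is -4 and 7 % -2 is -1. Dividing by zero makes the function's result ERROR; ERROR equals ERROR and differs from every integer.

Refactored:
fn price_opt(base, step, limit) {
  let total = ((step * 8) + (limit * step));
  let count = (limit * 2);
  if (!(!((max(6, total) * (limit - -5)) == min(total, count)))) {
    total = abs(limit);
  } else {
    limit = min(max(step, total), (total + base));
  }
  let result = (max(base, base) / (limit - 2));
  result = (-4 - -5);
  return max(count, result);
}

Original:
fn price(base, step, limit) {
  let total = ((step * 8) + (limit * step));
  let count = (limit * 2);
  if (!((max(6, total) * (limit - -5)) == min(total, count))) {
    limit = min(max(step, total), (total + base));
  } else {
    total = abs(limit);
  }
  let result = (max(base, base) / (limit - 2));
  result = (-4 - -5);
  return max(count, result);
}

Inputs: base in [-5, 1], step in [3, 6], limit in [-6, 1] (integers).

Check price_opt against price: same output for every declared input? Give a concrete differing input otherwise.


Comparing the listings, the differences include: boolean connective usage differs.
Spot check at base=0, step=3, limit=-4 — price: total becomes 12; next count becomes -8; next (!((max(6, total) * (limit - -5)) == min(total, count))) evaluates to true; next limit becomes 12; next result becomes 0; next result becomes 1; next final value 1. price_opt: total becomes 12; next count becomes -8; next (!(!((max(6, total) * (limit - -5)) == min(total, count)))) evaluates to false; next limit becomes 12; next result becomes 0; next result becomes 1; next final value 1. Both give 1.
Every one of the 224 inputs gives matching results.
verdict: equivalent


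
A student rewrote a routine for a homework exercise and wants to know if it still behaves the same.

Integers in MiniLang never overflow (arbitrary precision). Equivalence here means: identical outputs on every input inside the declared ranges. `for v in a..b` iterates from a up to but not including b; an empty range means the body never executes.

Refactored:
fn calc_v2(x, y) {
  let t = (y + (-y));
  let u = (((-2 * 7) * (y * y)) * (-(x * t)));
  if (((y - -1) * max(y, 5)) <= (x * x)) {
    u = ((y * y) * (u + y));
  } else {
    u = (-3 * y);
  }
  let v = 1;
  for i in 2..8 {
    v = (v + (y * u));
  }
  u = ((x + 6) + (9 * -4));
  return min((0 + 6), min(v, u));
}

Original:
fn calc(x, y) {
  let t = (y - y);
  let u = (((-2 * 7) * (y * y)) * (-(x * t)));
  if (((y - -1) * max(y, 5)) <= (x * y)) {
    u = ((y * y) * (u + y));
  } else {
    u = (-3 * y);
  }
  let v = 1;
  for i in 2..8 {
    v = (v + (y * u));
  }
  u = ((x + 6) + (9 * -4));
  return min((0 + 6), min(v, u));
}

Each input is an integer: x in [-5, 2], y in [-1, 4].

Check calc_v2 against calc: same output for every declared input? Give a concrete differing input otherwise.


Run the pair on x=-5, y=2.
calc: t becomes 0; next u becomes 0; next (((y - -1) * max(y, 5)) <= (x * y)) evaluates to false; next u becomes -6; next v becomes 1; next at i=2:; next v becomes -11; next at i=3:; next v becomes -23; next at i=4:; next v becomes -35; next at i=5:; next v becomes -47; next at i=6:; next v becomes -59; next at i=7:; next v becomes -71; next u becomes -35; next final value -71
calc_v2: t becomes 0; next u becomes 0; next (((y - -1) * max(y, 5)) <= (x * x)) evaluates to true; next u becomes 8; next v becomes 1; next at i=2:; next v becomes 17; next at i=3:; next v becomes 33; next at i=4:; next v becomes 49; next at i=5:; next v becomes 65; next at i=6:; next v becomes 81; next at i=7:; next v becomes 97; next u becomes -35; next final value -35
-71 != -35, so the rewrite changes behavior.
verdict: not equivalent; witness: x=-5, y=2


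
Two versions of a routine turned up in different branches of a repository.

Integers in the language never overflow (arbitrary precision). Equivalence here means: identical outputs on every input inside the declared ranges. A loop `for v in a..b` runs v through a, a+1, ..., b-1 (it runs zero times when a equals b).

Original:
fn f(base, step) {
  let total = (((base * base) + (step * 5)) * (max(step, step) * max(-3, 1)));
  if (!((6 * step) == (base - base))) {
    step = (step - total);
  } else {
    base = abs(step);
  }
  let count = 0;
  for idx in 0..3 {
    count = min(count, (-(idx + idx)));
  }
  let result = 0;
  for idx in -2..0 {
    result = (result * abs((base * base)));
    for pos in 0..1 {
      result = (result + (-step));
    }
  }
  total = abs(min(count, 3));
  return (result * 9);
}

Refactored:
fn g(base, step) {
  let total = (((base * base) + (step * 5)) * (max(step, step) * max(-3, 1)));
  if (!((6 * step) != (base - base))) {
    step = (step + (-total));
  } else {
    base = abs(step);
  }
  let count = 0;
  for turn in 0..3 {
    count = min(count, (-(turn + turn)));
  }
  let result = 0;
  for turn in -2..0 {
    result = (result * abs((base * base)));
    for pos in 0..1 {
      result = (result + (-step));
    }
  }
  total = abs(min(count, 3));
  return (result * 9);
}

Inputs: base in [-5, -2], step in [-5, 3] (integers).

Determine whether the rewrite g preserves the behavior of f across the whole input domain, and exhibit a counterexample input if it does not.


The rewrite breaks on base=-5, step=-4, where the results are -3744 and 612.
f: total := -20 | (!((6 * step) == (base - base))): true | step := 16 | count := 0 | iter idx=0: | count := 0 | iter idx=1: | count := -2 | iter idx=2: | count := -4 | result := 0 | iter idx=-2: | result := 0 | iter pos=0: | result := -16 | iter idx=-1: | result := -400 | iter pos=0: | result := -416 | total := 4 | result -3744
g: total := -20 | (!((6 * step) != (base - base))): false | base := 4 | count := 0 | iter turn=0: | count := 0 | iter turn=1: | count := -2 | iter turn=2: | count := -4 | result := 0 | iter turn=-2: | result := 0 | iter pos=0: | result := 4 | iter turn=-1: | result := 64 | iter pos=0: | result := 68 | total := 4 | result 612
verdict: not equivalent; witness: base=-5, step=-4


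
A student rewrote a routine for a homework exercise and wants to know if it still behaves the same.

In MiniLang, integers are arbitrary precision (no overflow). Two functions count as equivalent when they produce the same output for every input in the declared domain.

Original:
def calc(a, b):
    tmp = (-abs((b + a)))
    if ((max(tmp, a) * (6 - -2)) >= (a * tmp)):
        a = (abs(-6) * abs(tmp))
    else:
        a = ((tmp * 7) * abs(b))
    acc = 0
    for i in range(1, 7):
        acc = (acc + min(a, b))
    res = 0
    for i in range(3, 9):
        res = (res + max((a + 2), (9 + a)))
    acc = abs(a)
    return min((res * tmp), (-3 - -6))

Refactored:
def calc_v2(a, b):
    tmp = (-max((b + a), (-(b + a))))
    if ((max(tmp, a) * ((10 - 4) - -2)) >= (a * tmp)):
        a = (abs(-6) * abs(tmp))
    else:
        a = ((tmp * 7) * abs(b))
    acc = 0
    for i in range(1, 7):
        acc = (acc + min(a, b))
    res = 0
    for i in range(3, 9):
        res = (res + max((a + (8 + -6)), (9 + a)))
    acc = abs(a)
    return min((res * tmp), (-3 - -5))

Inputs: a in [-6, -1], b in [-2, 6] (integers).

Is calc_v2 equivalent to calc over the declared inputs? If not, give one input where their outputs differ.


Take a=-6, b=-2.
calc: tmp := -8 | ((max(tmp, a) * (6 - -2)) >= (a * tmp)): false | a := -112 | acc := 0 | iter i=1: | acc := -112 | iter i=2: | acc := -224 | iter i=3: | acc := -336 | iter i=4: | acc := -448 | iter i=5: | acc := -560 | iter i=6: | acc := -672 | res := 0 | iter i=3: | res := -103 | iter i=4: | res := -206 | iter i=5: | res := -309 | iter i=6: | res := -412 | iter i=7: | res := -515 | iter i=8: | res := -618 | acc := 112 | result 3
calc_v2: tmp := -8 | ((max(tmp, a) * ((10 - 4) - -2)) >= (a * tmp)): false | a := -112 | acc := 0 | iter i=1: | acc := -112 | iter i=2: | acc := -224 | iter i=3: | acc := -336 | iter i=4: | acc := -448 | iter i=5: | acc := -560 | iter i=6: | acc := -672 | res := 0 | iter i=3: | res := -103 | iter i=4: | res := -206 | iter i=5: | res := -309 | iter i=6: | res := -412 | iter i=7: | res := -515 | iter i=8: | res := -618 | acc := 112 | result 2
3 and 2 differ, so these are not the same function on this domain.
verdict: not equivalent; witness: a=-6, b=-2


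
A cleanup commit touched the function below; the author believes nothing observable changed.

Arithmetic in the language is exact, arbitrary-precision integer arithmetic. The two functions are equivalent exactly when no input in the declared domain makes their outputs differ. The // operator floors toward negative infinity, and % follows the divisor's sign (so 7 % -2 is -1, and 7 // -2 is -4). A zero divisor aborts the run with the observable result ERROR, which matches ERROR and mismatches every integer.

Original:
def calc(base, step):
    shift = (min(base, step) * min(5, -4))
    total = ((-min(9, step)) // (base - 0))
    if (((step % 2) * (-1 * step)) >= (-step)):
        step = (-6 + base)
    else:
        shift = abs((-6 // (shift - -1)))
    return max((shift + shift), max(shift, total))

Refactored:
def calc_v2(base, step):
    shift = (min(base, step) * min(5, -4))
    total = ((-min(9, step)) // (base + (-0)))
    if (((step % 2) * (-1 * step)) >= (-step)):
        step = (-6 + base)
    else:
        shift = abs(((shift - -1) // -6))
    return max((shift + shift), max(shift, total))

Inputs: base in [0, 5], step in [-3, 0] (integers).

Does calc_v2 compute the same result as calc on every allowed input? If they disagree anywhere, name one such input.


Try base=1, step=-2.
calc: shift := 8 | total := 2 | (((step % 2) * (-1 * step)) >= (-step)): false | shift := 1 | result 2
calc_v2: shift := 8 | total := 2 | (((step % 2) * (-1 * step)) >= (-step)): false | shift := 2 | result 4
2 against 4: the behavior changed.
verdict: not equivalent; witness: base=1, step=-2


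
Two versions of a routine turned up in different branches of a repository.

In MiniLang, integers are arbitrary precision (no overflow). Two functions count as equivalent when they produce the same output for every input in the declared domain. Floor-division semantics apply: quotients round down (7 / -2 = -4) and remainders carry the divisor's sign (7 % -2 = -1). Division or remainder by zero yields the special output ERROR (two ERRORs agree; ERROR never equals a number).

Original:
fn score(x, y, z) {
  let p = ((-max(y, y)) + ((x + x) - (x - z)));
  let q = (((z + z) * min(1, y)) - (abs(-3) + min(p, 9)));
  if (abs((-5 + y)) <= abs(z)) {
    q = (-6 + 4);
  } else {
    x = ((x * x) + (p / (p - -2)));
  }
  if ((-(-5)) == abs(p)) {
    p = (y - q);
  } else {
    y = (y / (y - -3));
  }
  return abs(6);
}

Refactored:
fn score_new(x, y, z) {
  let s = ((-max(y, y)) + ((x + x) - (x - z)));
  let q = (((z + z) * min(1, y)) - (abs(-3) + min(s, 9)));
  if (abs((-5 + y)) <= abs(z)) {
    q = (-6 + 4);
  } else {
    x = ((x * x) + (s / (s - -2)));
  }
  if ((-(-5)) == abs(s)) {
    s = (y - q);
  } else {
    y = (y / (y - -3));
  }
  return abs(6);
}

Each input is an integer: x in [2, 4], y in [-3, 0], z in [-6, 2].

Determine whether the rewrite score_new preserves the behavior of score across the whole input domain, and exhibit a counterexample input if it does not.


The two are interchangeable: local variable names differ, and every declared input agrees.
One worked example (x=2, y=-3, z=-5) — score: p = 0; q = 27; (abs((-5 + y)) <= abs(z)) -> false; x = 4; ((-(-5)) == abs(p)) -> false; division by zero -> ERROR; score_new: s = 0; q = 27; (abs((-5 + y)) <= abs(z)) -> false; x = 4; ((-(-5)) == abs(s)) -> false; division by zero -> ERROR; agreement on ERROR.
Checked all 108 inputs in the declared domain: the outputs agree on every one.
verdict: equivalent


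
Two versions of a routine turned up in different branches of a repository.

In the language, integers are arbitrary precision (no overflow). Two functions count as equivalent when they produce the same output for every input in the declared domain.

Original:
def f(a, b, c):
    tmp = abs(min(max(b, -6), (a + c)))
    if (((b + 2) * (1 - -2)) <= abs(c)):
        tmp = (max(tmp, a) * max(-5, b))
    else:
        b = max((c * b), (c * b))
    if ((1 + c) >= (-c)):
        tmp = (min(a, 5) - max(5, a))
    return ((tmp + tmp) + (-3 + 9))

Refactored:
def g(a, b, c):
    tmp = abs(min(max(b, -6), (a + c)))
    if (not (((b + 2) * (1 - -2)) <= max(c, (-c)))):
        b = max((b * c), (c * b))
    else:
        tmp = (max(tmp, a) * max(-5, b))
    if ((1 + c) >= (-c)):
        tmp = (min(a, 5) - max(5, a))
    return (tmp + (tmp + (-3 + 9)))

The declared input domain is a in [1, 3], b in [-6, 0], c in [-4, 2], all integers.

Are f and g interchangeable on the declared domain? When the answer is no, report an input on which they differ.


The two versions differ — the changes include boolean connective usage differs; min/max/abs usage differs.
Spot check at a=1, b=-2, c=-4 — f: tmp becomes 3; next (((b + 2) * (1 - -2)) <= abs(c)) evaluates to true; next tmp becomes -6; next ((1 + c) >= (-c)) evaluates to false; next final value -6. g: tmp becomes 3; next (not (((b + 2) * (1 - -2)) <= max(c, (-c)))) evaluates to false; next tmp becomes -6; next ((1 + c) >= (-c)) evaluates to false; next final value -6. Both give -6.
Sweeping the whole domain (147 inputs) finds no disagreement.
verdict: equivalent


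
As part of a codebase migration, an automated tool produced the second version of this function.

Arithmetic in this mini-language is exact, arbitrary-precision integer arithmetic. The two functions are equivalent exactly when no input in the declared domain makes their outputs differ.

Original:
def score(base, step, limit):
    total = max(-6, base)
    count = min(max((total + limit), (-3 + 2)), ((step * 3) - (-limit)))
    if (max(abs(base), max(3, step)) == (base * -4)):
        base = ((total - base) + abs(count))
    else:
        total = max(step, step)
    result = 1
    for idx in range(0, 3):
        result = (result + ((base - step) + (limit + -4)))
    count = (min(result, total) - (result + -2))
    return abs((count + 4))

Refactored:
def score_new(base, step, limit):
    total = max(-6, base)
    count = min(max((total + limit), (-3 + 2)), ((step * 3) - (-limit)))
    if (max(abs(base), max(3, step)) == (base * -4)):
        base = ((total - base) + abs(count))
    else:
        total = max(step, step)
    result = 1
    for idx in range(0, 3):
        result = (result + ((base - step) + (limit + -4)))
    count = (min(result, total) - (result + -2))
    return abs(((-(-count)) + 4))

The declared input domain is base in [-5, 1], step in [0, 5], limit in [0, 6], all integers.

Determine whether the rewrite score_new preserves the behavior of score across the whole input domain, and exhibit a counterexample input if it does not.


Equivalent — the differences include same computation, different form, yet no declared input distinguishes the two.
Tracing base=-5, step=5, limit=4: score: total = -5; count = -1; (max(abs(base), max(3, step)) == (base * -4)) -> false; total = 5; result = 1; [idx=0]; result = -9; [idx=1]; result = -19; [idx=2]; result = -29; count = 2; return 6 | score_new: total = -5; count = -1; (max(abs(base), max(3, step)) == (base * -4)) -> false; total = 5; result = 1; [idx=0]; result = -9; [idx=1]; result = -19; [idx=2]; result = -29; count = 2; return 6 — matching result 6.
Every one of the 294 inputs gives matching results.
verdict: equivalent


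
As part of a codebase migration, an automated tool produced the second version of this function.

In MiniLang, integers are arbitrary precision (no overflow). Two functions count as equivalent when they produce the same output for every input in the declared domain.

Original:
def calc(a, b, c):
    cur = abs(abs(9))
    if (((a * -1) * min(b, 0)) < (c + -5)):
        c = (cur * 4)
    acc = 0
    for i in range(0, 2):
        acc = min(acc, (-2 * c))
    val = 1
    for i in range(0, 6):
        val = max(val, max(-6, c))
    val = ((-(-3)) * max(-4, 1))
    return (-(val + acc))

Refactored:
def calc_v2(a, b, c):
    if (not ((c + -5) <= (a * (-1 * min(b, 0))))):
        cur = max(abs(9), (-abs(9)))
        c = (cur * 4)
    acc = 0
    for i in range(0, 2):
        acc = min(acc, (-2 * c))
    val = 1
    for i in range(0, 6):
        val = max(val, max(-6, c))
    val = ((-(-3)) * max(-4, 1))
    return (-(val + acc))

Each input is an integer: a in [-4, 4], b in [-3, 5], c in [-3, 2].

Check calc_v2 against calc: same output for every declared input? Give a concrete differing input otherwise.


Behavior is preserved: although boolean connective usage differs, constant usage differs, comparison usage differs, min/max/abs usage differs, the outputs never diverge.
Tracing a=-1, b=-1, c=-1: calc: cur=9, then (((a * -1) * min(b, 0)) < (c + -5)) is false, then acc=0, then (i=0), then acc=0, then (i=1), then acc=0, then val=1, then (i=0), then val=1, then (i=1), then val=1, then (i=2), then val=1, then (i=3), then val=1, then (i=4), then val=1, then (i=5), then val=1, then val=3, then returns -3 | calc_v2: (not ((c + -5) <= (a * (-1 * min(b, 0))))) is false, then acc=0, then (i=0), then acc=0, then (i=1), then acc=0, then val=1, then (i=0), then val=1, then (i=1), then val=1, then (i=2), then val=1, then (i=3), then val=1, then (i=4), then val=1, then (i=5), then val=1, then val=3, then returns -3 — matching result -3.
An exhaustive pass over the 486 declared inputs shows identical outputs.
verdict: equivalent


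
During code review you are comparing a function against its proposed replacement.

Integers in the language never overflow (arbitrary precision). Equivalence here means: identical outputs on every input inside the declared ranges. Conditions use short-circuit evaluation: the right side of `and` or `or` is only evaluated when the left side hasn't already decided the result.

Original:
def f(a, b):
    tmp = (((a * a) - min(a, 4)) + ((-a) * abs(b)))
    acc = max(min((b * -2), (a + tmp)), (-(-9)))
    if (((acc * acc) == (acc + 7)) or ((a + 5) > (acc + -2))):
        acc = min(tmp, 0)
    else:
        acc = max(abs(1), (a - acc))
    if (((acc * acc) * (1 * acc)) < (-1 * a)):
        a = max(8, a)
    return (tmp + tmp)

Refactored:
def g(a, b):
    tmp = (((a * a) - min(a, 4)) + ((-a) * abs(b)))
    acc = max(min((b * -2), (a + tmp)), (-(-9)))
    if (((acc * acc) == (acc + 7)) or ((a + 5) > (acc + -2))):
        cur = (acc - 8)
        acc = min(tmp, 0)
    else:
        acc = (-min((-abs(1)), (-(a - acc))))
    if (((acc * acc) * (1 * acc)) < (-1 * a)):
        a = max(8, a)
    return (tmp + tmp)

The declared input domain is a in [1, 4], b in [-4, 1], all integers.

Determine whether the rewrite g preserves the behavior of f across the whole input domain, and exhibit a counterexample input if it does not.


Differences: statement counts differ, plus constant usage differs, plus local variable names differ, plus arithmetic usage differs, plus min/max/abs usage differs — yet all 24 inputs agree.
verdict: equivalent


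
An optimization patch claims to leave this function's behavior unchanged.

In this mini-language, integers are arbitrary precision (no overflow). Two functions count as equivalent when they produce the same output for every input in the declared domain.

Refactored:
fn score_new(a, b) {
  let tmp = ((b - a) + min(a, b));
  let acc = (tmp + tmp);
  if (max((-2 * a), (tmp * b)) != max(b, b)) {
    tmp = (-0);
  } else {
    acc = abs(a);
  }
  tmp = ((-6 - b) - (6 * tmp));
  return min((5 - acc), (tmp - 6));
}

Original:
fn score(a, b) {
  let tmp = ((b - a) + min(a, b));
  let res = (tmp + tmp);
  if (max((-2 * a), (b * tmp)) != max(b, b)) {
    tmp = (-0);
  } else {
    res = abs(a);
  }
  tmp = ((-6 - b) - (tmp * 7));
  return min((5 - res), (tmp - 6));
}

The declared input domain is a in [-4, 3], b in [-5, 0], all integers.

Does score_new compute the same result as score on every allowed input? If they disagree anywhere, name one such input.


Try a=1, b=0.
score: tmp becomes -1; next res becomes -2; next (max((-2 * a), (b * tmp)) != max(b, b)) evaluates to false; next res becomes 1; next tmp becomes 1; next final value -5
score_new: tmp becomes -1; next acc becomes -2; next (max((-2 * a), (tmp * b)) != max(b, b)) evaluates to false; next acc becomes 1; next tmp becomes 0; next final value -6
-5 against -6: the behavior changed.
verdict: not equivalent; witness: a=1, b=0


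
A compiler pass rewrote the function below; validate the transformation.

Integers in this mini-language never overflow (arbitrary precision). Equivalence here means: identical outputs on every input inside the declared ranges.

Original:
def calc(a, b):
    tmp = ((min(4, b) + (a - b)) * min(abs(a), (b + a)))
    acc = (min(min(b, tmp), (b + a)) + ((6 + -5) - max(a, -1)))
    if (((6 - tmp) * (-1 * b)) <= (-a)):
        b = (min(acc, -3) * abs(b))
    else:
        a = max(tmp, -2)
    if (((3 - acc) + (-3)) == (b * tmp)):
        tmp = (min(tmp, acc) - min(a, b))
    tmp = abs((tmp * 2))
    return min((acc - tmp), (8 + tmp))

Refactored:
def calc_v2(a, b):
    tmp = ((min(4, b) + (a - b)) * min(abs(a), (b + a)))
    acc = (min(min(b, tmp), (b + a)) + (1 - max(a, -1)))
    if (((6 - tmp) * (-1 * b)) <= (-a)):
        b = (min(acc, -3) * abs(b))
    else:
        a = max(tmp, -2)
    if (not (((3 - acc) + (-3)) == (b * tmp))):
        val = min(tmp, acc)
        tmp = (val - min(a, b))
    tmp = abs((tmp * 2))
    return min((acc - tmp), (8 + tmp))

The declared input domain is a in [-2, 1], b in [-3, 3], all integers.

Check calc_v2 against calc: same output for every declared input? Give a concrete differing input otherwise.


These are not equivalent — on a=-2, b=-3 the outputs split (-23 vs -15).
calc: tmp becomes 10; next acc becomes -3; next (((6 - tmp) * (-1 * b)) <= (-a)) evaluates to true; next b becomes -9; next (((3 - acc) + (-3)) == (b * tmp)) evaluates to false; next tmp becomes 20; next final value -23
calc_v2: tmp becomes 10; next acc becomes -3; next (((6 - tmp) * (-1 * b)) <= (-a)) evaluates to true; next b becomes -9; next (not (((3 - acc) + (-3)) == (b * tmp))) evaluates to true; next val becomes -3; next tmp becomes 6; next tmp becomes 12; next final value -15
verdict: not equivalent; witness: a=-2, b=-3


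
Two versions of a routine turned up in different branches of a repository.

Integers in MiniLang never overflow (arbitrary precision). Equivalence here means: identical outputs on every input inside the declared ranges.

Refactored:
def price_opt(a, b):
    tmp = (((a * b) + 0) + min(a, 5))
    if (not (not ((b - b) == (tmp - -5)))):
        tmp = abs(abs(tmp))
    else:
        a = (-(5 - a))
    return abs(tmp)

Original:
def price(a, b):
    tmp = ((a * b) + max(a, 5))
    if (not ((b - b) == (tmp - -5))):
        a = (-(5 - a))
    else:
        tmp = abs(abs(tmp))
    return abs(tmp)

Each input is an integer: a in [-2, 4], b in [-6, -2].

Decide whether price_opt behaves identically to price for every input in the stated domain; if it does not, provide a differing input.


Take a=-2, b=-6.
price: tmp=17, then (not ((b - b) == (tmp - -5))) is true, then a=-7, then returns 17
price_opt: tmp=10, then (not (not ((b - b) == (tmp - -5)))) is false, then a=-7, then returns 10
17 vs 10 — the two versions disagree here.
verdict: not equivalent; witness: a=-2, b=-6


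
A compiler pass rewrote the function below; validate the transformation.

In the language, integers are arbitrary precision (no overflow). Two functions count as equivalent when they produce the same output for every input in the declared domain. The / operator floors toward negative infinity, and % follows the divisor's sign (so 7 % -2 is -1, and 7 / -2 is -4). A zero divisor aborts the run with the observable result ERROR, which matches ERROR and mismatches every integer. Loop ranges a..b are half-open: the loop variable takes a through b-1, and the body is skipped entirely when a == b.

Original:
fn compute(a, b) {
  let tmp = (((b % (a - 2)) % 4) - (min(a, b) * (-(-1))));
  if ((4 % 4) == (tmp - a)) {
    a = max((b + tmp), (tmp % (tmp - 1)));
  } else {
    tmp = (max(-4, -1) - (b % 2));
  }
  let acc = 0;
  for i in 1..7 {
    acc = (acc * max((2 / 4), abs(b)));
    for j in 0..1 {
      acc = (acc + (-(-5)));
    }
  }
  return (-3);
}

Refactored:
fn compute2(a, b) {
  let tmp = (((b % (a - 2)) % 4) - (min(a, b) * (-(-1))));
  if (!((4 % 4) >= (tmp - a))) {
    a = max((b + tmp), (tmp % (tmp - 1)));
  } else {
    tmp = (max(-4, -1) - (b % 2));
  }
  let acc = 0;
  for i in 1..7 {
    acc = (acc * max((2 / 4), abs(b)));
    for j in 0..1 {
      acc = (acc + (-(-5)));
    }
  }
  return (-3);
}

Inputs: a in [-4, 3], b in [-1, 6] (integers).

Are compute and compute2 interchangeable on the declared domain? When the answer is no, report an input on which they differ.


There is a counterexample at a=-1, b=0: -3 on one side, ERROR on the other.
compute: tmp = 1; ((4 % 4) == (tmp - a)) -> false; tmp = -1; acc = 0; [i=1]; acc = 0; [j=0]; acc = 5; [i=2]; acc = 0; [j=0]; acc = 5; [i=3]; acc = 0; [j=0]; acc = 5; [i=4]; acc = 0; [j=0]; acc = 5; [i=5]; acc = 0; [j=0]; acc = 5; [i=6]; acc = 0; [j=0]; acc = 5; return -3
compute2: tmp = 1; (!((4 % 4) >= (tmp - a))) -> true; division by zero -> ERROR
verdict: not equivalent; witness: a=-1, b=0


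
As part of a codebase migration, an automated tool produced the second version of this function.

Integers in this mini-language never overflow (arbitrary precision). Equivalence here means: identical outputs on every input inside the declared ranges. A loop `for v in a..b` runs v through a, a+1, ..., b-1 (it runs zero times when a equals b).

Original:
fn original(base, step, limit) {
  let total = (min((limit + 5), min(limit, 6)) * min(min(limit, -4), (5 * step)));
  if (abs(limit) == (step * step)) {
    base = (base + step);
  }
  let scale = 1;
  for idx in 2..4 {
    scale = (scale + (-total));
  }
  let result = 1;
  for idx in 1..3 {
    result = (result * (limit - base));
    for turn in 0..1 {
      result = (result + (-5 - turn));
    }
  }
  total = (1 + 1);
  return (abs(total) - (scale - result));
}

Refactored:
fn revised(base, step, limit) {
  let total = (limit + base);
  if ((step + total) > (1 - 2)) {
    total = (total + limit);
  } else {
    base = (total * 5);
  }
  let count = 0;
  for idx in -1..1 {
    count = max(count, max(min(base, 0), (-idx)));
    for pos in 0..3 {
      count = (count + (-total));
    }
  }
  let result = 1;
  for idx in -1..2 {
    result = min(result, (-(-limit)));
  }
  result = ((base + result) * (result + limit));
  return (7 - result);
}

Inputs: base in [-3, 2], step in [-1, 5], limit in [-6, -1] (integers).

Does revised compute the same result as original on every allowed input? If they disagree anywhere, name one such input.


These are not equivalent — on base=-3, step=-1, limit=-6 the outputs split (92 vs -605).
original: total becomes 36; next (abs(limit) == (step * step)) evaluates to false; next scale becomes 1; next at idx=2:; next scale becomes -35; next at idx=3:; next scale becomes -71; next result becomes 1; next at idx=1:; next result becomes -3; next at turn=0:; next result becomes -8; next at idx=2:; next result becomes 24; next at turn=0:; next result becomes 19; next total becomes 2; next final value 92
revised: total becomes -9; next ((step + total) > (1 - 2)) evaluates to false; next base becomes -45; next count becomes 0; next at idx=-1:; next count becomes 1; next at pos=0:; next count becomes 10; next at pos=1:; next count becomes 19; next at pos=2:; next count becomes 28; next at idx=0:; next count becomes 28; next at pos=0:; next count becomes 37; next at pos=1:; next count becomes 46; next at pos=2:; next count becomes 55; next result becomes 1; next at idx=-1:; next result becomes -6; next at idx=0:; next result becomes -6; next at idx=1:; next result becomes -6; next result becomes 612; next final value -605
verdict: not equivalent; witness: base=-3, step=-1, limit=-6


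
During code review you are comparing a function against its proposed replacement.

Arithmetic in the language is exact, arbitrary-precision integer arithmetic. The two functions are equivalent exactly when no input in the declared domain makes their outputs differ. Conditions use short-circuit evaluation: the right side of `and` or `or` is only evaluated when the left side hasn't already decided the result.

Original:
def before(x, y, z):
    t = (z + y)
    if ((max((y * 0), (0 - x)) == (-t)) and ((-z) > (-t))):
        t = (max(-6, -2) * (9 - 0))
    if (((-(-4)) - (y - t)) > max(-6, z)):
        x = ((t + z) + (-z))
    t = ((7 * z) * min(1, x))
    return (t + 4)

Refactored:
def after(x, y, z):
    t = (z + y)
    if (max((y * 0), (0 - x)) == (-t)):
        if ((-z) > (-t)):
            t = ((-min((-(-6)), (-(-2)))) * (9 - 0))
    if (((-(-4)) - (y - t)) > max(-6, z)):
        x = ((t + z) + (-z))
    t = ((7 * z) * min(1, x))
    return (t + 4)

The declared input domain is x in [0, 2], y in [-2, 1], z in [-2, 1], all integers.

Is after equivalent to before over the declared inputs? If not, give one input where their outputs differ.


Although min/max/abs usage differs; and boolean connective usage differs; and statement counts differ; and branching structure differs, 48/48 inputs agree.
verdict: equivalent
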